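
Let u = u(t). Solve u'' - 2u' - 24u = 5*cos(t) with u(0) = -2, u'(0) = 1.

u = -229*exp(6*t)/370 - 201*exp(-4*t)/170 - 125*cos(t)/629 - 10*sin(t)/629

Characteristic equation r² - 2r - 24 = 0 factors as (r + 4)(r - 6) = 0, so r = -4, 6.
Hence u_h = C1*exp(-4*t) + C2*exp(6*t).
Try u_p = A*cos(t) + B*sin(t). Substituting and equating the coefficients of cos(t) and sin(t) gives A = -125/629, B = -10/629, so u_p = -125*cos(t)/629 - 10*sin(t)/629.
General solution: u = -125*cos(t)/629 - 10*sin(t)/629 + C1*exp(-4*t) + C2*exp(6*t).
Apply the initial conditions: u(0) = -125/629 + C1 + C2 = -2 and u'(0) = -10/629 - 4*C1 + 6*C2 = 1. Solving gives C1 = -201/170, C2 = -229/370.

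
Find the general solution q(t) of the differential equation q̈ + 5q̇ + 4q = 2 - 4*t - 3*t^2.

Characteristic equation r² + 5r + 4 = 0 factors as (r + 1)(r + 4) = 0, so r = -1, -4.
Hence q_h = C1*exp(-t) + C2*exp(-4*t).
For the particular solution try q_p = A0 + A1*t + A2*t^2. Substituting and matching coefficients of each power of t gives A0 = -7/32, A1 = 7/8, A2 = -3/4, so q_p = -7/32 - 3*t^2/4 + 7*t/8.

q = -7/32 - 3*t**2/4 + 7*t/8 + C1*exp(-t) + C2*exp(-4*t)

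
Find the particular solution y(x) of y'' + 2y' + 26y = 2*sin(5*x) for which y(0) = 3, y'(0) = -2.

Characteristic equation r² + 2r + 26 = 0 has discriminant (2)² - 4·(26) = -100 < 0, so r = -1 ± 5i.
Hence y_h = C1*cos(5*x)*exp(-x) + C2*exp(-x)*sin(5*x).
Try y_p = A*cos(5*x) + B*sin(5*x). Substituting and equating the coefficients of cos(5x) and sin(5x) gives A = -20/101, B = 2/101, so y_p = -20*cos(5*x)/101 + 2*sin(5*x)/101.
General solution: y = -20*cos(5*x)/101 + 2*sin(5*x)/101 + C1*cos(5*x)*exp(-x) + C2*exp(-x)*sin(5*x).
Apply the initial conditions: y(0) = -20/101 + C1 = 3 and y'(0) = 10/101 - C1 + 5*C2 = -2. Solving gives C1 = 323/101, C2 = 111/505.

y = -20*cos(5*x)/101 + 2*sin(5*x)/101 + 111*exp(-x)*sin(5*x)/505 + 323*cos(5*x)*exp(-x)/101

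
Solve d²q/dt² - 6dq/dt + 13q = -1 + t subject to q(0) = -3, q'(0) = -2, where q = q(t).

Characteristic equation r² - 6r + 13 = 0 has discriminant (-6)² - 4·(13) = -16 < 0, so r = 3 ± 2i.
Hence q_h = C1*cos(2*t)*exp(3*t) + C2*exp(3*t)*sin(2*t).
For the particular solution try q_p = A0 + A1*t. Substituting and matching coefficients of each power of t gives A0 = -7/169, A1 = 1/13, so q_p = -7/169 + t/13.
General solution: q = -7/169 + t/13 + C1*cos(2*t)*exp(3*t) + C2*exp(3*t)*sin(2*t).
Apply the initial conditions: q(0) = -7/169 + C1 = -3 and q'(0) = 1/13 + 2*C2 + 3*C1 = -2. Solving gives C1 = -500/169, C2 = 1149/338.

q = -7/169 + t/13 - 500*cos(2*t)*exp(3*t)/169 + 1149*exp(3*t)*sin(2*t)/338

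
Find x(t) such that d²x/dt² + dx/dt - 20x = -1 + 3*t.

Characteristic equation r² + r - 20 = 0 factors as (r - 4)(r + 5) = 0, so r = 4, -5.
Hence x_h = C1*exp(4*t) + C2*exp(-5*t).
For the particular solution try x_p = A0 + A1*t. Substituting and matching coefficients of each power of t gives A0 = 17/400, A1 = -3/20, so x_p = 17/400 - 3*t/20.

x = 17/400 - 3*t/20 + C1*exp(4*t) + C2*exp(-5*t)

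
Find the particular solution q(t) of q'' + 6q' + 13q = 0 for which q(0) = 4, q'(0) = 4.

q = 4*cos(2*t)*exp(-3*t) + 8*exp(-3*t)*sin(2*t)

Characteristic equation r² + 6r + 13 = 0 has discriminant (6)² - 4·(13) = -16 < 0, so r = -3 ± 2i.
Hence q_h = C1*cos(2*t)*exp(-3*t) + C2*exp(-3*t)*sin(2*t).
Apply the initial conditions: q(0) = C1 = 4 and q'(0) = -3*C1 + 2*C2 = 4. Solving gives C1 = 4, C2 = 8.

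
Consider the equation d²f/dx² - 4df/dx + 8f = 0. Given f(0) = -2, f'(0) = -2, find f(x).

Characteristic equation r² - 4r + 8 = 0 has discriminant (-4)² - 4·(8) = -16 < 0, so r = 2 ± 2i.
Hence f_h = C1*cos(2*x)*exp(2*x) + C2*exp(2*x)*sin(2*x).
Apply the initial conditions: f(0) = C1 = -2 and f'(0) = 2*C1 + 2*C2 = -2. Solving gives C1 = -2, C2 = 1.

f = exp(2*x)*sin(2*x) - 2*cos(2*x)*exp(2*x)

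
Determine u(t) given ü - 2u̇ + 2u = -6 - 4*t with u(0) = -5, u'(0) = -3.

u = -5 - 2*t - exp(t)*sin(t)

Characteristic equation r² - 2r + 2 = 0 has discriminant (-2)² - 4·(2) = -4 < 0, so r = 1 ± i.
Hence u_h = C1*cos(t)*exp(t) + C2*exp(t)*sin(t).
For the particular solution try u_p = A0 + A1*t. Substituting and matching coefficients of each power of t gives A0 = -5, A1 = -2, so u_p = -5 - 2*t.
General solution: u = -5 - 2*t + C1*cos(t)*exp(t) + C2*exp(t)*sin(t).
Apply the initial conditions: u(0) = -5 + C1 = -5 and u'(0) = -2 + C1 + C2 = -3. Solving gives C1 = 0, C2 = -1.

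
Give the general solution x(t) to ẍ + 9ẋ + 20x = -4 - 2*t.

Characteristic equation r² + 9r + 20 = 0 factors as (r + 5)(r + 4) = 0, so r = -5, -4.
Hence x_h = C1*exp(-5*t) + C2*exp(-4*t).
For the particular solution try x_p = A0 + A1*t. Substituting and matching coefficients of each power of t gives A0 = -31/200, A1 = -1/10, so x_p = -31/200 - t/10.

x = -31/200 - t/10 + C1*exp(-5*t) + C2*exp(-4*t)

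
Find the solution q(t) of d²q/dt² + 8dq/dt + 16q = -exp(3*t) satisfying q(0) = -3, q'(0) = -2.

Characteristic equation r² + 8r + 16 = 0 has discriminant (8)² - 4·(16) = 0, so r = -4 is a repeated root.
Hence q_h = (C1 + C2*t)*exp(-4*t).
Try q_p = A*exp(3*t). Substituting into the equation and dividing by exp(3*t) gives A = -1/49, so q_p = -exp(3*t)/49.
General solution: q = -exp(3*t)/49 + C1*exp(-4*t) + C2*t*exp(-4*t).
Apply the initial conditions: q(0) = -1/49 + C1 = -3 and q'(0) = -3/49 + C2 - 4*C1 = -2. Solving gives C1 = -146/49, C2 = -97/7.

q = -146*exp(-4*t)/49 - exp(3*t)/49 - 97*t*exp(-4*t)/7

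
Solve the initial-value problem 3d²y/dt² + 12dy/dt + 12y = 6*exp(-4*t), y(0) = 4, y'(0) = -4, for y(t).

Divide through by 3: y'' + 4y' + 4y = 2*exp(-4*t).
Characteristic equation r² + 4r + 4 = 0 has discriminant (4)² - 4·(4) = 0, so r = -2 is a repeated root.
Hence y_h = (C1 + C2*t)*exp(-2*t).
Try y_p = A*exp(-4*t). Substituting into the equation and dividing by exp(-4*t) gives A = 1/2, so y_p = exp(-4*t)/2.
General solution: y = exp(-4*t)/2 + C1*exp(-2*t) + C2*t*exp(-2*t).
Apply the initial conditions: y(0) = 1/2 + C1 = 4 and y'(0) = -2 + C2 - 2*C1 = -4. Solving gives C1 = 7/2, C2 = 5.

y = exp(-4*t)/2 + 7*exp(-2*t)/2 + 5*t*exp(-2*t)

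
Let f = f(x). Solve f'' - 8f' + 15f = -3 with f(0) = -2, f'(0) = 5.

Characteristic equation r² - 8r + 15 = 0 factors as (r - 3)(r - 5) = 0, so r = 3, 5.
Hence f_h = C1*exp(3*x) + C2*exp(5*x).
For the particular solution try f_p = A0. Substituting and matching coefficients of each power of x gives A0 = -1/5, so f_p = -1/5.
General solution: f = -1/5 + C1*exp(3*x) + C2*exp(5*x).
Apply the initial conditions: f(0) = -1/5 + C1 + C2 = -2 and f'(0) = 3*C1 + 5*C2 = 5. Solving gives C1 = -7, C2 = 26/5.

f = -1/5 - 7*exp(3*x) + 26*exp(5*x)/5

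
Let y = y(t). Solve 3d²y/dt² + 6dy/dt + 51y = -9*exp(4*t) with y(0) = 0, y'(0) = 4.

y = -3*exp(4*t)/41 + 3*cos(4*t)*exp(-t)/41 + 179*exp(-t)*sin(4*t)/164

Divide through by 3: y'' + 2y' + 17y = -3*exp(4*t).
Characteristic equation r² + 2r + 17 = 0 has discriminant (2)² - 4·(17) = -64 < 0, so r = -1 ± 4i.
Hence y_h = C1*cos(4*t)*exp(-t) + C2*exp(-t)*sin(4*t).
Try y_p = A*exp(4*t). Substituting into the equation and dividing by exp(4*t) gives A = -3/41, so y_p = -3*exp(4*t)/41.
General solution: y = -3*exp(4*t)/41 + C1*cos(4*t)*exp(-t) + C2*exp(-t)*sin(4*t).
Apply the initial conditions: y(0) = -3/41 + C1 = 0 and y'(0) = -12/41 - C1 + 4*C2 = 4. Solving gives C1 = 3/41, C2 = 179/164.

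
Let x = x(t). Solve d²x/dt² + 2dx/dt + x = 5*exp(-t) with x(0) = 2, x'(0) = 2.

Characteristic equation r² + 2r + 1 = 0 has discriminant (2)² - 4·(1) = 0, so r = -1 is a repeated root.
Hence x_h = (C1 + C2*t)*exp(-t).
Since exp(-t) solves the homogeneous equation (r = -1 is a root of multiplicity 2), multiply the trial by t^2. Try x_p = A*t^2*exp(-t). Substituting into the equation and dividing by exp(-t) gives A = 5/2, so x_p = 5*t^2*exp(-t)/2.
General solution: x = C1*exp(-t) + 5*t^2*exp(-t)/2 + C2*t*exp(-t).
Apply the initial conditions: x(0) = C1 = 2 and x'(0) = C2 - C1 = 2. Solving gives C1 = 2, C2 = 4.

x = 2*exp(-t) + 4*t*exp(-t) + 5*t**2*exp(-t)/2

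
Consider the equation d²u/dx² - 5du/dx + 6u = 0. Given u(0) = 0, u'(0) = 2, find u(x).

u = -2*exp(2*x) + 2*exp(3*x)

Characteristic equation r² - 5r + 6 = 0 factors as (r - 3)(r - 2) = 0, so r = 3, 2.
Hence u_h = C1*exp(3*x) + C2*exp(2*x).
Apply the initial conditions: u(0) = C1 + C2 = 0 and u'(0) = 2*C2 + 3*C1 = 2. Solving gives C1 = 2, C2 = -2.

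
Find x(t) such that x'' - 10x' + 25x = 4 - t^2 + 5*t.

x = 144/625 - t**2/25 + 21*t/125 + C1*exp(5*t) + C2*t*exp(5*t)

Characteristic equation r² - 10r + 25 = 0 has discriminant (-10)² - 4·(25) = 0, so r = 5 is a repeated root.
Hence x_h = (C1 + C2*t)*exp(5*t).
For the particular solution try x_p = A0 + A1*t + A2*t^2. Substituting and matching coefficients of each power of t gives A0 = 144/625, A1 = 21/125, A2 = -1/25, so x_p = 144/625 - t^2/25 + 21*t/125.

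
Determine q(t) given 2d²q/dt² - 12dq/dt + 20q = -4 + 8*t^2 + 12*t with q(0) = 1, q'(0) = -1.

Divide through by 2: q'' - 6q' + 10q = -2 + 4*t^2 + 6*t.
Characteristic equation r² - 6r + 10 = 0 has discriminant (-6)² - 4·(10) = -4 < 0, so r = 3 ± i.
Hence q_h = C1*cos(t)*exp(3*t) + C2*exp(3*t)*sin(t).
For the particular solution try q_p = A0 + A1*t + A2*t^2. Substituting and matching coefficients of each power of t gives A0 = 46/125, A1 = 27/25, A2 = 2/5, so q_p = 46/125 + 2*t^2/5 + 27*t/25.
General solution: q = 46/125 + 2*t^2/5 + 27*t/25 + C1*cos(t)*exp(3*t) + C2*exp(3*t)*sin(t).
Apply the initial conditions: q(0) = 46/125 + C1 = 1 and q'(0) = 27/25 + C2 + 3*C1 = -1. Solving gives C1 = 79/125, C2 = -497/125.

q = 46/125 + 2*t**2/5 + 27*t/25 - 497*exp(3*t)*sin(t)/125 + 79*cos(t)*exp(3*t)/125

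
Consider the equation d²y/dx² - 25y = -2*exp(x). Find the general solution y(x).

y = exp(x)/12 + C1*exp(5*x) + C2*exp(-5*x)

Characteristic equation r² - 25 = 0 factors as (r - 5)(r + 5) = 0, so r = 5, -5.
Hence y_h = C1*exp(5*x) + C2*exp(-5*x).
Try y_p = A*exp(x). Substituting into the equation and dividing by exp(x) gives A = 1/12, so y_p = exp(x)/12.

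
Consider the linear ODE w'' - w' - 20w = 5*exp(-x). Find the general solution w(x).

w = -5*exp(-x)/18 + C1*exp(-4*x) + C2*exp(5*x)

Characteristic equation r² - r - 20 = 0 factors as (r + 4)(r - 5) = 0, so r = -4, 5.
Hence w_h = C1*exp(-4*x) + C2*exp(5*x).
Try w_p = A*exp(-x). Substituting into the equation and dividing by exp(-x) gives A = -5/18, so w_p = -5*exp(-x)/18.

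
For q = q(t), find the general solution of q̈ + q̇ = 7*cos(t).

Characteristic equation r² + r = 0 factors as (r + 1)r = 0, so r = -1, 0.
Hence q_h = C1*exp(-t) + C2.
Try q_p = A*cos(t) + B*sin(t). Substituting and equating the coefficients of cos(t) and sin(t) gives A = -7/2, B = 7/2, so q_p = -7*cos(t)/2 + 7*sin(t)/2.

q = C2 - 7*cos(t)/2 + 7*sin(t)/2 + C1*exp(-t)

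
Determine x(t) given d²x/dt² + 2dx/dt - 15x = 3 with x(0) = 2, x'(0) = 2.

x = -1/5 + 13*exp(3*t)/8 + 23*exp(-5*t)/40

Characteristic equation r² + 2r - 15 = 0 factors as (r - 3)(r + 5) = 0, so r = 3, -5.
Hence x_h = C1*exp(3*t) + C2*exp(-5*t).
For the particular solution try x_p = A0. Substituting and matching coefficients of each power of t gives A0 = -1/5, so x_p = -1/5.
General solution: x = -1/5 + C1*exp(3*t) + C2*exp(-5*t).
Apply the initial conditions: x(0) = -1/5 + C1 + C2 = 2 and x'(0) = -5*C2 + 3*C1 = 2. Solving gives C1 = 13/8, C2 = 23/40.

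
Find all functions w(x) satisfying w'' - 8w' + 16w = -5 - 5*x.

w = -15/32 - 5*x/16 + C1*exp(4*x) + C2*x*exp(4*x)

Characteristic equation r² - 8r + 16 = 0 has discriminant (-8)² - 4·(16) = 0, so r = 4 is a repeated root.
Hence w_h = (C1 + C2*x)*exp(4*x).
For the particular solution try w_p = A0 + A1*x. Substituting and matching coefficients of each power of x gives A0 = -15/32, A1 = -5/16, so w_p = -15/32 - 5*x/16.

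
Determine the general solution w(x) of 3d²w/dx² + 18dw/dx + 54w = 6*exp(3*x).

w = 2*exp(3*x)/45 + C1*cos(3*x)*exp(-3*x) + C2*exp(-3*x)*sin(3*x)

Divide through by 3: w'' + 6w' + 18w = 2*exp(3*x).
Characteristic equation r² + 6r + 18 = 0 has discriminant (6)² - 4·(18) = -36 < 0, so r = -3 ± 3i.
Hence w_h = C1*cos(3*x)*exp(-3*x) + C2*exp(-3*x)*sin(3*x).
Try w_p = A*exp(3*x). Substituting into the equation and dividing by exp(3*x) gives A = 2/45, so w_p = 2*exp(3*x)/45.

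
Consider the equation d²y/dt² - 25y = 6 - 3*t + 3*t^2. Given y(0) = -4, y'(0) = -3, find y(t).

y = -156/625 - 1367*exp(5*t)/625 - 977*exp(-5*t)/625 - 3*t**2/25 + 3*t/25

Characteristic equation r² - 25 = 0 factors as (r - 5)(r + 5) = 0, so r = 5, -5.
Hence y_h = C1*exp(5*t) + C2*exp(-5*t).
For the particular solution try y_p = A0 + A1*t + A2*t^2. Substituting and matching coefficients of each power of t gives A0 = -156/625, A1 = 3/25, A2 = -3/25, so y_p = -156/625 - 3*t^2/25 + 3*t/25.
General solution: y = -156/625 - 3*t^2/25 + 3*t/25 + C1*exp(5*t) + C2*exp(-5*t).
Apply the initial conditions: y(0) = -156/625 + C1 + C2 = -4 and y'(0) = 3/25 - 5*C2 + 5*C1 = -3. Solving gives C1 = -1367/625, C2 = -977/625.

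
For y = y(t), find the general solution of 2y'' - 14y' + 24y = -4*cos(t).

y = -11*cos(t)/85 + 7*sin(t)/85 + C1*exp(4*t) + C2*exp(3*t)

Divide through by 2: y'' - 7y' + 12y = -2*cos(t).
Characteristic equation r² - 7r + 12 = 0 factors as (r - 4)(r - 3) = 0, so r = 4, 3.
Hence y_h = C1*exp(4*t) + C2*exp(3*t).
Try y_p = A*cos(t) + B*sin(t). Substituting and equating the coefficients of cos(t) and sin(t) gives A = -11/85, B = 7/85, so y_p = -11*cos(t)/85 + 7*sin(t)/85.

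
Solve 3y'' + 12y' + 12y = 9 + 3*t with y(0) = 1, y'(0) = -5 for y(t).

Divide through by 3: y'' + 4y' + 4y = 3 + t.
Characteristic equation r² + 4r + 4 = 0 has discriminant (4)² - 4·(4) = 0, so r = -2 is a repeated root.
Hence y_h = (C1 + C2*t)*exp(-2*t).
For the particular solution try y_p = A0 + A1*t. Substituting and matching coefficients of each power of t gives A0 = 1/2, A1 = 1/4, so y_p = 1/2 + t/4.
General solution: y = 1/2 + t/4 + C1*exp(-2*t) + C2*t*exp(-2*t).
Apply the initial conditions: y(0) = 1/2 + C1 = 1 and y'(0) = 1/4 + C2 - 2*C1 = -5. Solving gives C1 = 1/2, C2 = -17/4.

y = 1/2 + exp(-2*t)/2 + t/4 - 17*t*exp(-2*t)/4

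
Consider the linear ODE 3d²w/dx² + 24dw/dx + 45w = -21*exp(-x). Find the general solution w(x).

w = -7*exp(-x)/8 + C1*exp(-3*x) + C2*exp(-5*x)

Divide through by 3: w'' + 8w' + 15w = -7*exp(-x).
Characteristic equation r² + 8r + 15 = 0 factors as (r + 3)(r + 5) = 0, so r = -3, -5.
Hence w_h = C1*exp(-3*x) + C2*exp(-5*x).
Try w_p = A*exp(-x). Substituting into the equation and dividing by exp(-x) gives A = -7/8, so w_p = -7*exp(-x)/8.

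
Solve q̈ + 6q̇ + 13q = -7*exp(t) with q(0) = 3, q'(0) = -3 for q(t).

q = -7*exp(t)/20 + 37*exp(-3*t)*sin(2*t)/10 + 67*cos(2*t)*exp(-3*t)/20

Characteristic equation r² + 6r + 13 = 0 has discriminant (6)² - 4·(13) = -16 < 0, so r = -3 ± 2i.
Hence q_h = C1*cos(2*t)*exp(-3*t) + C2*exp(-3*t)*sin(2*t).
Try q_p = A*exp(t). Substituting into the equation and dividing by exp(t) gives A = -7/20, so q_p = -7*exp(t)/20.
General solution: q = -7*exp(t)/20 + C1*cos(2*t)*exp(-3*t) + C2*exp(-3*t)*sin(2*t).
Apply the initial conditions: q(0) = -7/20 + C1 = 3 and q'(0) = -7/20 - 3*C1 + 2*C2 = -3. Solving gives C1 = 67/20, C2 = 37/10.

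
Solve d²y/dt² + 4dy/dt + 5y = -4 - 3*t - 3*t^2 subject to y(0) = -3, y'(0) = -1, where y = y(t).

y = -106/125 - 3*t**2/5 + 9*t/25 - 708*exp(-2*t)*sin(t)/125 - 269*cos(t)*exp(-2*t)/125

Characteristic equation r² + 4r + 5 = 0 has discriminant (4)² - 4·(5) = -4 < 0, so r = -2 ± i.
Hence y_h = C1*cos(t)*exp(-2*t) + C2*exp(-2*t)*sin(t).
For the particular solution try y_p = A0 + A1*t + A2*t^2. Substituting and matching coefficients of each power of t gives A0 = -106/125, A1 = 9/25, A2 = -3/5, so y_p = -106/125 - 3*t^2/5 + 9*t/25.
General solution: y = -106/125 - 3*t^2/5 + 9*t/25 + C1*cos(t)*exp(-2*t) + C2*exp(-2*t)*sin(t).
Apply the initial conditions: y(0) = -106/125 + C1 = -3 and y'(0) = 9/25 + C2 - 2*C1 = -1. Solving gives C1 = -269/125, C2 = -708/125.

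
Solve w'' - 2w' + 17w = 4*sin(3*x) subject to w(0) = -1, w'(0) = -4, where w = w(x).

w = 6*cos(3*x)/25 + 8*sin(3*x)/25 - 93*exp(x)*sin(4*x)/100 - 31*cos(4*x)*exp(x)/25

Characteristic equation r² - 2r + 17 = 0 has discriminant (-2)² - 4·(17) = -64 < 0, so r = 1 ± 4i.
Hence w_h = C1*cos(4*x)*exp(x) + C2*exp(x)*sin(4*x).
Try w_p = A*cos(3*x) + B*sin(3*x). Substituting and equating the coefficients of cos(3x) and sin(3x) gives A = 6/25, B = 8/25, so w_p = 6*cos(3*x)/25 + 8*sin(3*x)/25.
General solution: w = 6*cos(3*x)/25 + 8*sin(3*x)/25 + C1*cos(4*x)*exp(x) + C2*exp(x)*sin(4*x).
Apply the initial conditions: w(0) = 6/25 + C1 = -1 and w'(0) = 24/25 + C1 + 4*C2 = -4. Solving gives C1 = -31/25, C2 = -93/100.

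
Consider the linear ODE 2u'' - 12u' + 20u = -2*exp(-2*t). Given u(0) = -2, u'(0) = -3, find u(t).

Divide through by 2: u'' - 6u' + 10u = -exp(-2*t).
Characteristic equation r² - 6r + 10 = 0 has discriminant (-6)² - 4·(10) = -4 < 0, so r = 3 ± i.
Hence u_h = C1*cos(t)*exp(3*t) + C2*exp(3*t)*sin(t).
Try u_p = A*exp(-2*t). Substituting into the equation and dividing by exp(-2*t) gives A = -1/26, so u_p = -exp(-2*t)/26.
General solution: u = -exp(-2*t)/26 + C1*cos(t)*exp(3*t) + C2*exp(3*t)*sin(t).
Apply the initial conditions: u(0) = -1/26 + C1 = -2 and u'(0) = 1/13 + C2 + 3*C1 = -3. Solving gives C1 = -51/26, C2 = 73/26.

u = -exp(-2*t)/26 - 51*cos(t)*exp(3*t)/26 + 73*exp(3*t)*sin(t)/26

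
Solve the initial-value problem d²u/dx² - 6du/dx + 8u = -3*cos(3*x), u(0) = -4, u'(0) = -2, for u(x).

u = -88*exp(2*x)/13 + 3*cos(3*x)/325 + 54*sin(3*x)/325 + 69*exp(4*x)/25

Characteristic equation r² - 6r + 8 = 0 factors as (r - 4)(r - 2) = 0, so r = 4, 2.
Hence u_h = C1*exp(4*x) + C2*exp(2*x).
Try u_p = A*cos(3*x) + B*sin(3*x). Substituting and equating the coefficients of cos(3x) and sin(3x) gives A = 3/325, B = 54/325, so u_p = 3*cos(3*x)/325 + 54*sin(3*x)/325.
General solution: u = 3*cos(3*x)/325 + 54*sin(3*x)/325 + C1*exp(4*x) + C2*exp(2*x).
Apply the initial conditions: u(0) = 3/325 + C1 + C2 = -4 and u'(0) = 162/325 + 2*C2 + 4*C1 = -2. Solving gives C1 = 69/25, C2 = -88/13.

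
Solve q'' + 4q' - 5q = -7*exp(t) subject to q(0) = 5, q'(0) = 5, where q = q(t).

Characteristic equation r² + 4r - 5 = 0 factors as (r - 1)(r + 5) = 0, so r = 1, -5.
Hence q_h = C1*exp(t) + C2*exp(-5*t).
Since exp(t) solves the homogeneous equation (r = 1 is a root of multiplicity 1), multiply the trial by t. Try q_p = A*t*exp(t). Substituting into the equation and dividing by exp(t) gives A = -7/6, so q_p = -7*t*exp(t)/6.
General solution: q = C1*exp(t) + C2*exp(-5*t) - 7*t*exp(t)/6.
Apply the initial conditions: q(0) = C1 + C2 = 5 and q'(0) = -7/6 + C1 - 5*C2 = 5. Solving gives C1 = 187/36, C2 = -7/36.

q = -7*exp(-5*t)/36 + 187*exp(t)/36 - 7*t*exp(t)/6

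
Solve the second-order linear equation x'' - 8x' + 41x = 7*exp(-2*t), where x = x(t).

Characteristic equation r² - 8r + 41 = 0 has discriminant (-8)² - 4·(41) = -100 < 0, so r = 4 ± 5i.
Hence x_h = C1*cos(5*t)*exp(4*t) + C2*exp(4*t)*sin(5*t).
Try x_p = A*exp(-2*t). Substituting into the equation and dividing by exp(-2*t) gives A = 7/61, so x_p = 7*exp(-2*t)/61.

x = 7*exp(-2*t)/61 + C1*cos(5*t)*exp(4*t) + C2*exp(4*t)*sin(5*t)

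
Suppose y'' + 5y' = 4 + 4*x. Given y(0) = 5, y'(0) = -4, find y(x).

y = 509/125 + 2*x**2/5 + 16*x/25 + 116*exp(-5*x)/125

Characteristic equation r² + 5r = 0 factors as (r + 5)r = 0, so r = -5, 0.
Hence y_h = C1*exp(-5*x) + C2.
Since 0 is a characteristic root (multiplicity 1), multiply the polynomial trial by x: try y_p = x*(A0 + A1*x). Substituting and matching coefficients of each power of x gives A0 = 16/25, A1 = 2/5, so y_p = 2*x^2/5 + 16*x/25.
General solution: y = C2 + 2*x^2/5 + 16*x/25 + C1*exp(-5*x).
Apply the initial conditions: y(0) = C1 + C2 = 5 and y'(0) = 16/25 - 5*C1 = -4. Solving gives C1 = 116/125, C2 = 509/125.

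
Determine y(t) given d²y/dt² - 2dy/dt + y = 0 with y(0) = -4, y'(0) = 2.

y = -4*exp(t) + 6*t*exp(t)

Characteristic equation r² - 2r + 1 = 0 has discriminant (-2)² - 4·(1) = 0, so r = 1 is a repeated root.
Hence y_h = (C1 + C2*t)*exp(t).
Apply the initial conditions: y(0) = C1 = -4 and y'(0) = C1 + C2 = 2. Solving gives C1 = -4, C2 = 6.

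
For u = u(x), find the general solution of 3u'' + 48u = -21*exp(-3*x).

Divide through by 3: u'' + 16u = -7*exp(-3*x).
Characteristic equation r² + 16 = 0 has discriminant (0)² - 4·(16) = -64 < 0, so r = ± 4i.
Hence u_h = C1*cos(4*x) + C2*sin(4*x).
Try u_p = A*exp(-3*x). Substituting into the equation and dividing by exp(-3*x) gives A = -7/25, so u_p = -7*exp(-3*x)/25.

u = -7*exp(-3*x)/25 + C1*cos(4*x) + C2*sin(4*x)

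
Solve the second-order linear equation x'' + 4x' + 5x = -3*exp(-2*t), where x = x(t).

Characteristic equation r² + 4r + 5 = 0 has discriminant (4)² - 4·(5) = -4 < 0, so r = -2 ± i.
Hence x_h = C1*cos(t)*exp(-2*t) + C2*exp(-2*t)*sin(t).
Try x_p = A*exp(-2*t). Substituting into the equation and dividing by exp(-2*t) gives A = -3, so x_p = -3*exp(-2*t).

x = -3*exp(-2*t) + C1*cos(t)*exp(-2*t) + C2*exp(-2*t)*sin(t)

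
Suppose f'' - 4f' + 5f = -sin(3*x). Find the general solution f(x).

f = -3*cos(3*x)/40 + sin(3*x)/40 + C1*cos(x)*exp(2*x) + C2*exp(2*x)*sin(x)

Characteristic equation r² - 4r + 5 = 0 has discriminant (-4)² - 4·(5) = -4 < 0, so r = 2 ± i.
Hence f_h = C1*cos(x)*exp(2*x) + C2*exp(2*x)*sin(x).
Try f_p = A*cos(3*x) + B*sin(3*x). Substituting and equating the coefficients of cos(3x) and sin(3x) gives A = -3/40, B = 1/40, so f_p = -3*cos(3*x)/40 + sin(3*x)/40.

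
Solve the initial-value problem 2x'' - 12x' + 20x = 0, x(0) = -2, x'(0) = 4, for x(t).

x = -2*cos(t)*exp(3*t) + 10*exp(3*t)*sin(t)

Divide through by 2: x'' - 6x' + 10x = 0.
Characteristic equation r² - 6r + 10 = 0 has discriminant (-6)² - 4·(10) = -4 < 0, so r = 3 ± i.
Hence x_h = C1*cos(t)*exp(3*t) + C2*exp(3*t)*sin(t).
Apply the initial conditions: x(0) = C1 = -2 and x'(0) = C2 + 3*C1 = 4. Solving gives C1 = -2, C2 = 10.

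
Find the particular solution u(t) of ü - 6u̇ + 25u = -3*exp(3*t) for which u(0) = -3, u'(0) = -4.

u = -3*exp(3*t)/16 - 45*cos(4*t)*exp(3*t)/16 + 5*exp(3*t)*sin(4*t)/4

Characteristic equation r² - 6r + 25 = 0 has discriminant (-6)² - 4·(25) = -64 < 0, so r = 3 ± 4i.
Hence u_h = C1*cos(4*t)*exp(3*t) + C2*exp(3*t)*sin(4*t).
Try u_p = A*exp(3*t). Substituting into the equation and dividing by exp(3*t) gives A = -3/16, so u_p = -3*exp(3*t)/16.
General solution: u = -3*exp(3*t)/16 + C1*cos(4*t)*exp(3*t) + C2*exp(3*t)*sin(4*t).
Apply the initial conditions: u(0) = -3/16 + C1 = -3 and u'(0) = -9/16 + 3*C1 + 4*C2 = -4. Solving gives C1 = -45/16, C2 = 5/4.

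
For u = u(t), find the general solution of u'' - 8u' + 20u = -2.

u = -1/10 + C1*cos(2*t)*exp(4*t) + C2*exp(4*t)*sin(2*t)

Characteristic equation r² - 8r + 20 = 0 has discriminant (-8)² - 4·(20) = -16 < 0, so r = 4 ± 2i.
Hence u_h = C1*cos(2*t)*exp(4*t) + C2*exp(4*t)*sin(2*t).
For the particular solution try u_p = A0. Substituting and matching coefficients of each power of t gives A0 = -1/10, so u_p = -1/10.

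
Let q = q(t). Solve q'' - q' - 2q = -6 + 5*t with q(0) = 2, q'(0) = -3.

Characteristic equation r² - r - 2 = 0 factors as (r - 2)(r + 1) = 0, so r = 2, -1.
Hence q_h = C1*exp(2*t) + C2*exp(-t).
For the particular solution try q_p = A0 + A1*t. Substituting and matching coefficients of each power of t gives A0 = 17/4, A1 = -5/2, so q_p = 17/4 - 5*t/2.
General solution: q = 17/4 - 5*t/2 + C1*exp(2*t) + C2*exp(-t).
Apply the initial conditions: q(0) = 17/4 + C1 + C2 = 2 and q'(0) = -5/2 - C2 + 2*C1 = -3. Solving gives C1 = -11/12, C2 = -4/3.

q = 17/4 - 11*exp(2*t)/12 - 5*t/2 - 4*exp(-t)/3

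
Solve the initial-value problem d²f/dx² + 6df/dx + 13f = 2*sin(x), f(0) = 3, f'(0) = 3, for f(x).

f = -cos(x)/15 + 2*sin(x)/15 + 46*cos(2*x)*exp(-3*x)/15 + 181*exp(-3*x)*sin(2*x)/30

Characteristic equation r² + 6r + 13 = 0 has discriminant (6)² - 4·(13) = -16 < 0, so r = -3 ± 2i.
Hence f_h = C1*cos(2*x)*exp(-3*x) + C2*exp(-3*x)*sin(2*x).
Try f_p = A*cos(x) + B*sin(x). Substituting and equating the coefficients of cos(x) and sin(x) gives A = -1/15, B = 2/15, so f_p = -cos(x)/15 + 2*sin(x)/15.
General solution: f = -cos(x)/15 + 2*sin(x)/15 + C1*cos(2*x)*exp(-3*x) + C2*exp(-3*x)*sin(2*x).
Apply the initial conditions: f(0) = -1/15 + C1 = 3 and f'(0) = 2/15 - 3*C1 + 2*C2 = 3. Solving gives C1 = 46/15, C2 = 181/30.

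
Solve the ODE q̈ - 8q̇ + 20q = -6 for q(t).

Characteristic equation r² - 8r + 20 = 0 has discriminant (-8)² - 4·(20) = -16 < 0, so r = 4 ± 2i.
Hence q_h = C1*cos(2*t)*exp(4*t) + C2*exp(4*t)*sin(2*t).
For the particular solution try q_p = A0. Substituting and matching coefficients of each power of t gives A0 = -3/10, so q_p = -3/10.

q = -3/10 + C1*cos(2*t)*exp(4*t) + C2*exp(4*t)*sin(2*t)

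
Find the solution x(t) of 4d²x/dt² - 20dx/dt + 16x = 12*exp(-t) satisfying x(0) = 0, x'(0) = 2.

Divide through by 4: x'' - 5x' + 4x = 3*exp(-t).
Characteristic equation r² - 5r + 4 = 0 factors as (r - 1)(r - 4) = 0, so r = 1, 4.
Hence x_h = C1*exp(t) + C2*exp(4*t).
Try x_p = A*exp(-t). Substituting into the equation and dividing by exp(-t) gives A = 3/10, so x_p = 3*exp(-t)/10.
General solution: x = 3*exp(-t)/10 + C1*exp(t) + C2*exp(4*t).
Apply the initial conditions: x(0) = 3/10 + C1 + C2 = 0 and x'(0) = -3/10 + C1 + 4*C2 = 2. Solving gives C1 = -7/6, C2 = 13/15.

x = -7*exp(t)/6 + 3*exp(-t)/10 + 13*exp(4*t)/15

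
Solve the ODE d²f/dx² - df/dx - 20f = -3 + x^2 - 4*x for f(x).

Characteristic equation r² - r - 20 = 0 factors as (r + 4)(r - 5) = 0, so r = -4, 5.
Hence f_h = C1*exp(-4*x) + C2*exp(5*x).
For the particular solution try f_p = A0 + A1*x + A2*x^2. Substituting and matching coefficients of each power of x gives A0 = 539/4000, A1 = 41/200, A2 = -1/20, so f_p = 539/4000 - x^2/20 + 41*x/200.

f = 539/4000 - x**2/20 + 41*x/200 + C1*exp(-4*x) + C2*exp(5*x)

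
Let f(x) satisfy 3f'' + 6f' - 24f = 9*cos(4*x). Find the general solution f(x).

f = -9*cos(4*x)/80 + 3*sin(4*x)/80 + C1*exp(2*x) + C2*exp(-4*x)

Divide through by 3: f'' + 2f' - 8f = 3*cos(4*x).
Characteristic equation r² + 2r - 8 = 0 factors as (r - 2)(r + 4) = 0, so r = 2, -4.
Hence f_h = C1*exp(2*x) + C2*exp(-4*x).
Try f_p = A*cos(4*x) + B*sin(4*x). Substituting and equating the coefficients of cos(4x) and sin(4x) gives A = -9/80, B = 3/80, so f_p = -9*cos(4*x)/80 + 3*sin(4*x)/80.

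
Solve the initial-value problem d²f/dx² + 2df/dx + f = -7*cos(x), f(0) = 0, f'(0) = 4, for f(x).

f = -7*sin(x)/2 + 15*x*exp(-x)/2

Characteristic equation r² + 2r + 1 = 0 has discriminant (2)² - 4·(1) = 0, so r = -1 is a repeated root.
Hence f_h = (C1 + C2*x)*exp(-x).
Try f_p = A*cos(x) + B*sin(x). Substituting and equating the coefficients of cos(x) and sin(x) gives A = 0, B = -7/2, so f_p = -7*sin(x)/2.
General solution: f = -7*sin(x)/2 + C1*exp(-x) + C2*x*exp(-x).
Apply the initial conditions: f(0) = C1 = 0 and f'(0) = -7/2 + C2 - C1 = 4. Solving gives C1 = 0, C2 = 15/2.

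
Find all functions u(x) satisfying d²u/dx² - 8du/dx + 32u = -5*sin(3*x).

Characteristic equation r² - 8r + 32 = 0 has discriminant (-8)² - 4·(32) = -64 < 0, so r = 4 ± 4i.
Hence u_h = C1*cos(4*x)*exp(4*x) + C2*exp(4*x)*sin(4*x).
Try u_p = A*cos(3*x) + B*sin(3*x). Substituting and equating the coefficients of cos(3x) and sin(3x) gives A = -24/221, B = -23/221, so u_p = -24*cos(3*x)/221 - 23*sin(3*x)/221.

u = -24*cos(3*x)/221 - 23*sin(3*x)/221 + C1*cos(4*x)*exp(4*x) + C2*exp(4*x)*sin(4*x)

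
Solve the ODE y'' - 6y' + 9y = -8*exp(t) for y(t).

Characteristic equation r² - 6r + 9 = 0 has discriminant (-6)² - 4·(9) = 0, so r = 3 is a repeated root.
Hence y_h = (C1 + C2*t)*exp(3*t).
Try y_p = A*exp(t). Substituting into the equation and dividing by exp(t) gives A = -2, so y_p = -2*exp(t).

y = -2*exp(t) + C1*exp(3*t) + C2*t*exp(3*t)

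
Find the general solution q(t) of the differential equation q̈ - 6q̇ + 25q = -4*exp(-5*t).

q = -exp(-5*t)/20 + C1*cos(4*t)*exp(3*t) + C2*exp(3*t)*sin(4*t)

Characteristic equation r² - 6r + 25 = 0 has discriminant (-6)² - 4·(25) = -64 < 0, so r = 3 ± 4i.
Hence q_h = C1*cos(4*t)*exp(3*t) + C2*exp(3*t)*sin(4*t).
Try q_p = A*exp(-5*t). Substituting into the equation and dividing by exp(-5*t) gives A = -1/20, so q_p = -exp(-5*t)/20.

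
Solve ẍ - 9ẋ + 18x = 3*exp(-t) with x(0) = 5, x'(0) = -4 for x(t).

x = -130*exp(6*t)/21 + 3*exp(-t)/28 + 133*exp(3*t)/12

Characteristic equation r² - 9r + 18 = 0 factors as (r - 6)(r - 3) = 0, so r = 6, 3.
Hence x_h = C1*exp(6*t) + C2*exp(3*t).
Try x_p = A*exp(-t). Substituting into the equation and dividing by exp(-t) gives A = 3/28, so x_p = 3*exp(-t)/28.
General solution: x = 3*exp(-t)/28 + C1*exp(6*t) + C2*exp(3*t).
Apply the initial conditions: x(0) = 3/28 + C1 + C2 = 5 and x'(0) = -3/28 + 3*C2 + 6*C1 = -4. Solving gives C1 = -130/21, C2 = 133/12.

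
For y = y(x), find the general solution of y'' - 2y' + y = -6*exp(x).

y = C1*exp(x) - 3*x**2*exp(x) + C2*x*exp(x)

Characteristic equation r² - 2r + 1 = 0 has discriminant (-2)² - 4·(1) = 0, so r = 1 is a repeated root.
Hence y_h = (C1 + C2*x)*exp(x).
Since exp(x) solves the homogeneous equation (r = 1 is a root of multiplicity 2), multiply the trial by x^2. Try y_p = A*x^2*exp(x). Substituting into the equation and dividing by exp(x) gives A = -3, so y_p = -3*x^2*exp(x).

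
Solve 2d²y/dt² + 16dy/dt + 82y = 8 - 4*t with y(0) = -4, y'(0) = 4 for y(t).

y = 180/1681 - 2*t/41 - 6904*cos(5*t)*exp(-4*t)/1681 - 4162*exp(-4*t)*sin(5*t)/1681

Divide through by 2: y'' + 8y' + 41y = 4 - 2*t.
Characteristic equation r² + 8r + 41 = 0 has discriminant (8)² - 4·(41) = -100 < 0, so r = -4 ± 5i.
Hence y_h = C1*cos(5*t)*exp(-4*t) + C2*exp(-4*t)*sin(5*t).
For the particular solution try y_p = A0 + A1*t. Substituting and matching coefficients of each power of t gives A0 = 180/1681, A1 = -2/41, so y_p = 180/1681 - 2*t/41.
General solution: y = 180/1681 - 2*t/41 + C1*cos(5*t)*exp(-4*t) + C2*exp(-4*t)*sin(5*t).
Apply the initial conditions: y(0) = 180/1681 + C1 = -4 and y'(0) = -2/41 - 4*C1 + 5*C2 = 4. Solving gives C1 = -6904/1681, C2 = -4162/1681.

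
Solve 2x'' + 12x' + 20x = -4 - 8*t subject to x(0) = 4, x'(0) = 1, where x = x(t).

x = 1/25 - 2*t/5 + 99*cos(t)*exp(-3*t)/25 + 332*exp(-3*t)*sin(t)/25

Divide through by 2: x'' + 6x' + 10x = -2 - 4*t.
Characteristic equation r² + 6r + 10 = 0 has discriminant (6)² - 4·(10) = -4 < 0, so r = -3 ± i.
Hence x_h = C1*cos(t)*exp(-3*t) + C2*exp(-3*t)*sin(t).
For the particular solution try x_p = A0 + A1*t. Substituting and matching coefficients of each power of t gives A0 = 1/25, A1 = -2/5, so x_p = 1/25 - 2*t/5.
General solution: x = 1/25 - 2*t/5 + C1*cos(t)*exp(-3*t) + C2*exp(-3*t)*sin(t).
Apply the initial conditions: x(0) = 1/25 + C1 = 4 and x'(0) = -2/5 + C2 - 3*C1 = 1. Solving gives C1 = 99/25, C2 = 332/25.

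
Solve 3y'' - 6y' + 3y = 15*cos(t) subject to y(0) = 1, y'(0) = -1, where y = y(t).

Divide through by 3: y'' - 2y' + y = 5*cos(t).
Characteristic equation r² - 2r + 1 = 0 has discriminant (-2)² - 4·(1) = 0, so r = 1 is a repeated root.
Hence y_h = (C1 + C2*t)*exp(t).
Try y_p = A*cos(t) + B*sin(t). Substituting and equating the coefficients of cos(t) and sin(t) gives A = 0, B = -5/2, so y_p = -5*sin(t)/2.
General solution: y = -5*sin(t)/2 + C1*exp(t) + C2*t*exp(t).
Apply the initial conditions: y(0) = C1 = 1 and y'(0) = -5/2 + C1 + C2 = -1. Solving gives C1 = 1, C2 = 1/2.

y = -5*sin(t)/2 + t*exp(t)/2 + exp(t)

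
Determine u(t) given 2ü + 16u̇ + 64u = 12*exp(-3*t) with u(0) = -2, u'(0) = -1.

Divide through by 2: u'' + 8u' + 32u = 6*exp(-3*t).
Characteristic equation r² + 8r + 32 = 0 has discriminant (8)² - 4·(32) = -64 < 0, so r = -4 ± 4i.
Hence u_h = C1*cos(4*t)*exp(-4*t) + C2*exp(-4*t)*sin(4*t).
Try u_p = A*exp(-3*t). Substituting into the equation and dividing by exp(-3*t) gives A = 6/17, so u_p = 6*exp(-3*t)/17.
General solution: u = 6*exp(-3*t)/17 + C1*cos(4*t)*exp(-4*t) + C2*exp(-4*t)*sin(4*t).
Apply the initial conditions: u(0) = 6/17 + C1 = -2 and u'(0) = -18/17 - 4*C1 + 4*C2 = -1. Solving gives C1 = -40/17, C2 = -159/68.

u = 6*exp(-3*t)/17 - 159*exp(-4*t)*sin(4*t)/68 - 40*cos(4*t)*exp(-4*t)/17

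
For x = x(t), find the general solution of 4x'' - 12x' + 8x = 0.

x = C1*exp(2*t) + C2*exp(t)

Divide through by 4: x'' - 3x' + 2x = 0.
Characteristic equation r² - 3r + 2 = 0 factors as (r - 2)(r - 1) = 0, so r = 2, 1.
Hence x_h = C1*exp(2*t) + C2*exp(t).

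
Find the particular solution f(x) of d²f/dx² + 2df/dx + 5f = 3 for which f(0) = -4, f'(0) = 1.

f = 3/5 - 23*cos(2*x)*exp(-x)/5 - 9*exp(-x)*sin(2*x)/5

Characteristic equation r² + 2r + 5 = 0 has discriminant (2)² - 4·(5) = -16 < 0, so r = -1 ± 2i.
Hence f_h = C1*cos(2*x)*exp(-x) + C2*exp(-x)*sin(2*x).
For the particular solution try f_p = A0. Substituting and matching coefficients of each power of x gives A0 = 3/5, so f_p = 3/5.
General solution: f = 3/5 + C1*cos(2*x)*exp(-x) + C2*exp(-x)*sin(2*x).
Apply the initial conditions: f(0) = 3/5 + C1 = -4 and f'(0) = -C1 + 2*C2 = 1. Solving gives C1 = -23/5, C2 = -9/5.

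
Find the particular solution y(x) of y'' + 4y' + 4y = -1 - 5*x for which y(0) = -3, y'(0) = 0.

y = 1 - 4*exp(-2*x) - 5*x/4 - 27*x*exp(-2*x)/4

Characteristic equation r² + 4r + 4 = 0 has discriminant (4)² - 4·(4) = 0, so r = -2 is a repeated root.
Hence y_h = (C1 + C2*x)*exp(-2*x).
For the particular solution try y_p = A0 + A1*x. Substituting and matching coefficients of each power of x gives A0 = 1, A1 = -5/4, so y_p = 1 - 5*x/4.
General solution: y = 1 - 5*x/4 + C1*exp(-2*x) + C2*x*exp(-2*x).
Apply the initial conditions: y(0) = 1 + C1 = -3 and y'(0) = -5/4 + C2 - 2*C1 = 0. Solving gives C1 = -4, C2 = -27/4.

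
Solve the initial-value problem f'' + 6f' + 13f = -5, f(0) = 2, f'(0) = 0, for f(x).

f = -5/13 + 31*cos(2*x)*exp(-3*x)/13 + 93*exp(-3*x)*sin(2*x)/26

Characteristic equation r² + 6r + 13 = 0 has discriminant (6)² - 4·(13) = -16 < 0, so r = -3 ± 2i.
Hence f_h = C1*cos(2*x)*exp(-3*x) + C2*exp(-3*x)*sin(2*x).
For the particular solution try f_p = A0. Substituting and matching coefficients of each power of x gives A0 = -5/13, so f_p = -5/13.
General solution: f = -5/13 + C1*cos(2*x)*exp(-3*x) + C2*exp(-3*x)*sin(2*x).
Apply the initial conditions: f(0) = -5/13 + C1 = 2 and f'(0) = -3*C1 + 2*C2 = 0. Solving gives C1 = 31/13, C2 = 93/26.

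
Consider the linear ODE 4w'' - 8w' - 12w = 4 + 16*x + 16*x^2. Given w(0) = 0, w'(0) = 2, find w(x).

w = -41/27 - 4*x**2/3 + 3*exp(-x)/4 + 4*x/9 + 83*exp(3*x)/108

Divide through by 4: w'' - 2w' - 3w = 1 + 4*x + 4*x^2.
Characteristic equation r² - 2r - 3 = 0 factors as (r + 1)(r - 3) = 0, so r = -1, 3.
Hence w_h = C1*exp(-x) + C2*exp(3*x).
For the particular solution try w_p = A0 + A1*x + A2*x^2. Substituting and matching coefficients of each power of x gives A0 = -41/27, A1 = 4/9, A2 = -4/3, so w_p = -41/27 - 4*x^2/3 + 4*x/9.
General solution: w = -41/27 - 4*x^2/3 + 4*x/9 + C1*exp(-x) + C2*exp(3*x).
Apply the initial conditions: w(0) = -41/27 + C1 + C2 = 0 and w'(0) = 4/9 - C1 + 3*C2 = 2. Solving gives C1 = 3/4, C2 = 83/108.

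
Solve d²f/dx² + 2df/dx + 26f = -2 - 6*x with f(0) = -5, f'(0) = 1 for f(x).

f = -10/169 - 3*x/13 - 835*cos(5*x)*exp(-x)/169 - 627*exp(-x)*sin(5*x)/845

Characteristic equation r² + 2r + 26 = 0 has discriminant (2)² - 4·(26) = -100 < 0, so r = -1 ± 5i.
Hence f_h = C1*cos(5*x)*exp(-x) + C2*exp(-x)*sin(5*x).
For the particular solution try f_p = A0 + A1*x. Substituting and matching coefficients of each power of x gives A0 = -10/169, A1 = -3/13, so f_p = -10/169 - 3*x/13.
General solution: f = -10/169 - 3*x/13 + C1*cos(5*x)*exp(-x) + C2*exp(-x)*sin(5*x).
Apply the initial conditions: f(0) = -10/169 + C1 = -5 and f'(0) = -3/13 - C1 + 5*C2 = 1. Solving gives C1 = -835/169, C2 = -627/845.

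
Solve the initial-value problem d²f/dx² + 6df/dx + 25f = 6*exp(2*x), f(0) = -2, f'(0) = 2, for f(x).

f = 6*exp(2*x)/41 - 97*exp(-3*x)*sin(4*x)/82 - 88*cos(4*x)*exp(-3*x)/41

Characteristic equation r² + 6r + 25 = 0 has discriminant (6)² - 4·(25) = -64 < 0, so r = -3 ± 4i.
Hence f_h = C1*cos(4*x)*exp(-3*x) + C2*exp(-3*x)*sin(4*x).
Try f_p = A*exp(2*x). Substituting into the equation and dividing by exp(2*x) gives A = 6/41, so f_p = 6*exp(2*x)/41.
General solution: f = 6*exp(2*x)/41 + C1*cos(4*x)*exp(-3*x) + C2*exp(-3*x)*sin(4*x).
Apply the initial conditions: f(0) = 6/41 + C1 = -2 and f'(0) = 12/41 - 3*C1 + 4*C2 = 2. Solving gives C1 = -88/41, C2 = -97/82.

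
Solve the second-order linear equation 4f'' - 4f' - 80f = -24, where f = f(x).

f = 3/10 + C1*exp(5*x) + C2*exp(-4*x)

Divide through by 4: f'' - f' - 20f = -6.
Characteristic equation r² - r - 20 = 0 factors as (r - 5)(r + 4) = 0, so r = 5, -4.
Hence f_h = C1*exp(5*x) + C2*exp(-4*x).
For the particular solution try f_p = A0. Substituting and matching coefficients of each power of x gives A0 = 3/10, so f_p = 3/10.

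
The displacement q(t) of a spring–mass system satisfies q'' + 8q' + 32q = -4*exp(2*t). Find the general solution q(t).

q = -exp(2*t)/13 + C1*cos(4*t)*exp(-4*t) + C2*exp(-4*t)*sin(4*t)

Characteristic equation r² + 8r + 32 = 0 has discriminant (8)² - 4·(32) = -64 < 0, so r = -4 ± 4i.
Hence q_h = C1*cos(4*t)*exp(-4*t) + C2*exp(-4*t)*sin(4*t).
Try q_p = A*exp(2*t). Substituting into the equation and dividing by exp(2*t) gives A = -1/13, so q_p = -exp(2*t)/13.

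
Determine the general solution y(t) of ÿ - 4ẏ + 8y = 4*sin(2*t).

y = sin(2*t)/5 + 2*cos(2*t)/5 + C1*cos(2*t)*exp(2*t) + C2*exp(2*t)*sin(2*t)

Characteristic equation r² - 4r + 8 = 0 has discriminant (-4)² - 4·(8) = -16 < 0, so r = 2 ± 2i.
Hence y_h = C1*cos(2*t)*exp(2*t) + C2*exp(2*t)*sin(2*t).
Try y_p = A*cos(2*t) + B*sin(2*t). Substituting and equating the coefficients of cos(2t) and sin(2t) gives A = 2/5, B = 1/5, so y_p = sin(2*t)/5 + 2*cos(2*t)/5.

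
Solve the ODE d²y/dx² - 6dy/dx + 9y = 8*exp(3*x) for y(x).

Characteristic equation r² - 6r + 9 = 0 has discriminant (-6)² - 4·(9) = 0, so r = 3 is a repeated root.
Hence y_h = (C1 + C2*x)*exp(3*x).
Since exp(3*x) solves the homogeneous equation (r = 3 is a root of multiplicity 2), multiply the trial by x^2. Try y_p = A*x^2*exp(3*x). Substituting into the equation and dividing by exp(3*x) gives A = 4, so y_p = 4*x^2*exp(3*x).

y = C1*exp(3*x) + 4*x**2*exp(3*x) + C2*x*exp(3*x)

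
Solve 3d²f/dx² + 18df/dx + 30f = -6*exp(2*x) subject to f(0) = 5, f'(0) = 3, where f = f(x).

f = -exp(2*x)/13 + 66*cos(x)*exp(-3*x)/13 + 239*exp(-3*x)*sin(x)/13

Divide through by 3: f'' + 6f' + 10f = -2*exp(2*x).
Characteristic equation r² + 6r + 10 = 0 has discriminant (6)² - 4·(10) = -4 < 0, so r = -3 ± i.
Hence f_h = C1*cos(x)*exp(-3*x) + C2*exp(-3*x)*sin(x).
Try f_p = A*exp(2*x). Substituting into the equation and dividing by exp(2*x) gives A = -1/13, so f_p = -exp(2*x)/13.
General solution: f = -exp(2*x)/13 + C1*cos(x)*exp(-3*x) + C2*exp(-3*x)*sin(x).
Apply the initial conditions: f(0) = -1/13 + C1 = 5 and f'(0) = -2/13 + C2 - 3*C1 = 3. Solving gives C1 = 66/13, C2 = 239/13.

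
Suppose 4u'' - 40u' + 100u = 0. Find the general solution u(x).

u = C1*exp(5*x) + C2*x*exp(5*x)

Divide through by 4: u'' - 10u' + 25u = 0.
Characteristic equation r² - 10r + 25 = 0 has discriminant (-10)² - 4·(25) = 0, so r = 5 is a repeated root.
Hence u_h = (C1 + C2*x)*exp(5*x).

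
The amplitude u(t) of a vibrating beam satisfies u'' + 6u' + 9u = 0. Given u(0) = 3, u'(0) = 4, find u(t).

Characteristic equation r² + 6r + 9 = 0 has discriminant (6)² - 4·(9) = 0, so r = -3 is a repeated root.
Hence u_h = (C1 + C2*t)*exp(-3*t).
Apply the initial conditions: u(0) = C1 = 3 and u'(0) = C2 - 3*C1 = 4. Solving gives C1 = 3, C2 = 13.

u = 3*exp(-3*t) + 13*t*exp(-3*t)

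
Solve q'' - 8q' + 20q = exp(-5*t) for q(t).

q = exp(-5*t)/85 + C1*cos(2*t)*exp(4*t) + C2*exp(4*t)*sin(2*t)

Characteristic equation r² - 8r + 20 = 0 has discriminant (-8)² - 4·(20) = -16 < 0, so r = 4 ± 2i.
Hence q_h = C1*cos(2*t)*exp(4*t) + C2*exp(4*t)*sin(2*t).
Try q_p = A*exp(-5*t). Substituting into the equation and dividing by exp(-5*t) gives A = 1/85, so q_p = exp(-5*t)/85.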